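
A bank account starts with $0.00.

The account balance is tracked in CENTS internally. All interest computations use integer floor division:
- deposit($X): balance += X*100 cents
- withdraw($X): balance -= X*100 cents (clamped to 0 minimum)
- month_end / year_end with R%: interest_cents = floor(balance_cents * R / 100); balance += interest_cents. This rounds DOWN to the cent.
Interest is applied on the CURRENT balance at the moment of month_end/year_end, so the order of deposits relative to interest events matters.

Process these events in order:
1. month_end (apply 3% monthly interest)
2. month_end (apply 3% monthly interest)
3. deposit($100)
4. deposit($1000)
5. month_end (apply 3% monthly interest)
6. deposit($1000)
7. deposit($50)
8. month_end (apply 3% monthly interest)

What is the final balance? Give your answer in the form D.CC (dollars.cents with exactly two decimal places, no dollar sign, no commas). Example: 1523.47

Answer: 2248.49

Derivation:
After 1 (month_end (apply 3% monthly interest)): balance=$0.00 total_interest=$0.00
After 2 (month_end (apply 3% monthly interest)): balance=$0.00 total_interest=$0.00
After 3 (deposit($100)): balance=$100.00 total_interest=$0.00
After 4 (deposit($1000)): balance=$1100.00 total_interest=$0.00
After 5 (month_end (apply 3% monthly interest)): balance=$1133.00 total_interest=$33.00
After 6 (deposit($1000)): balance=$2133.00 total_interest=$33.00
After 7 (deposit($50)): balance=$2183.00 total_interest=$33.00
After 8 (month_end (apply 3% monthly interest)): balance=$2248.49 total_interest=$98.49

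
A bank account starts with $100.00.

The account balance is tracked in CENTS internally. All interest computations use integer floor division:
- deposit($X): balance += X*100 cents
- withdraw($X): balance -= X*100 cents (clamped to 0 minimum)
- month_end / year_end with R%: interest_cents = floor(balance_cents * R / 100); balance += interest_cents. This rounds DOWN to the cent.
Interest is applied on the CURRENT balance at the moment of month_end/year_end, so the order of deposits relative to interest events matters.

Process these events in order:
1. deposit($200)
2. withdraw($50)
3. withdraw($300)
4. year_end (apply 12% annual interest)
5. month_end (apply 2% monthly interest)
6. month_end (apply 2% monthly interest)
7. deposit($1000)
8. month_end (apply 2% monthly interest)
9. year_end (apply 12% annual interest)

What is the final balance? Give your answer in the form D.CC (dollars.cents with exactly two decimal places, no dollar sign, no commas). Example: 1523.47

After 1 (deposit($200)): balance=$300.00 total_interest=$0.00
After 2 (withdraw($50)): balance=$250.00 total_interest=$0.00
After 3 (withdraw($300)): balance=$0.00 total_interest=$0.00
After 4 (year_end (apply 12% annual interest)): balance=$0.00 total_interest=$0.00
After 5 (month_end (apply 2% monthly interest)): balance=$0.00 total_interest=$0.00
After 6 (month_end (apply 2% monthly interest)): balance=$0.00 total_interest=$0.00
After 7 (deposit($1000)): balance=$1000.00 total_interest=$0.00
After 8 (month_end (apply 2% monthly interest)): balance=$1020.00 total_interest=$20.00
After 9 (year_end (apply 12% annual interest)): balance=$1142.40 total_interest=$142.40

Answer: 1142.40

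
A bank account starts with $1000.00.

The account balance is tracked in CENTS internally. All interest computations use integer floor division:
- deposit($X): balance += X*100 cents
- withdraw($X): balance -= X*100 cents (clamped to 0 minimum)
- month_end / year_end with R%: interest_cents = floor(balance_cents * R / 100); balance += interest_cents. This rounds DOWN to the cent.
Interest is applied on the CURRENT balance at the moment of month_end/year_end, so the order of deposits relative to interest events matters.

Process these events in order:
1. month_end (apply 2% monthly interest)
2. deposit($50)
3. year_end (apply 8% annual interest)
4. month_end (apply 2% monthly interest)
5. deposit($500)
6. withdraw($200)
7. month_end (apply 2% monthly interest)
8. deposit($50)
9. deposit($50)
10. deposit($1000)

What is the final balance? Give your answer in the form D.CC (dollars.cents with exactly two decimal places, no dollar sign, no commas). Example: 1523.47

Answer: 2608.28

Derivation:
After 1 (month_end (apply 2% monthly interest)): balance=$1020.00 total_interest=$20.00
After 2 (deposit($50)): balance=$1070.00 total_interest=$20.00
After 3 (year_end (apply 8% annual interest)): balance=$1155.60 total_interest=$105.60
After 4 (month_end (apply 2% monthly interest)): balance=$1178.71 total_interest=$128.71
After 5 (deposit($500)): balance=$1678.71 total_interest=$128.71
After 6 (withdraw($200)): balance=$1478.71 total_interest=$128.71
After 7 (month_end (apply 2% monthly interest)): balance=$1508.28 total_interest=$158.28
After 8 (deposit($50)): balance=$1558.28 total_interest=$158.28
After 9 (deposit($50)): balance=$1608.28 total_interest=$158.28
After 10 (deposit($1000)): balance=$2608.28 total_interest=$158.28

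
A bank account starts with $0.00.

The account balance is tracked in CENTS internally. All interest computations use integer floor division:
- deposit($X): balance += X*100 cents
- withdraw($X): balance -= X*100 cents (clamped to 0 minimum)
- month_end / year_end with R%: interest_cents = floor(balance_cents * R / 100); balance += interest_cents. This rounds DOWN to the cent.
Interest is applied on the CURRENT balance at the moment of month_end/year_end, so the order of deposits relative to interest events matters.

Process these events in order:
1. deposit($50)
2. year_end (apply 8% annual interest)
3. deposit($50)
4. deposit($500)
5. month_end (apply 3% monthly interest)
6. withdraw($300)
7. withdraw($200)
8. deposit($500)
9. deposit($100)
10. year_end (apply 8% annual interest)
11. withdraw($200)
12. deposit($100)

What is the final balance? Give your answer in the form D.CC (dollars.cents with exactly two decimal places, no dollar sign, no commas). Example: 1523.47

Answer: 679.88

Derivation:
After 1 (deposit($50)): balance=$50.00 total_interest=$0.00
After 2 (year_end (apply 8% annual interest)): balance=$54.00 total_interest=$4.00
After 3 (deposit($50)): balance=$104.00 total_interest=$4.00
After 4 (deposit($500)): balance=$604.00 total_interest=$4.00
After 5 (month_end (apply 3% monthly interest)): balance=$622.12 total_interest=$22.12
After 6 (withdraw($300)): balance=$322.12 total_interest=$22.12
After 7 (withdraw($200)): balance=$122.12 total_interest=$22.12
After 8 (deposit($500)): balance=$622.12 total_interest=$22.12
After 9 (deposit($100)): balance=$722.12 total_interest=$22.12
After 10 (year_end (apply 8% annual interest)): balance=$779.88 total_interest=$79.88
After 11 (withdraw($200)): balance=$579.88 total_interest=$79.88
After 12 (deposit($100)): balance=$679.88 total_interest=$79.88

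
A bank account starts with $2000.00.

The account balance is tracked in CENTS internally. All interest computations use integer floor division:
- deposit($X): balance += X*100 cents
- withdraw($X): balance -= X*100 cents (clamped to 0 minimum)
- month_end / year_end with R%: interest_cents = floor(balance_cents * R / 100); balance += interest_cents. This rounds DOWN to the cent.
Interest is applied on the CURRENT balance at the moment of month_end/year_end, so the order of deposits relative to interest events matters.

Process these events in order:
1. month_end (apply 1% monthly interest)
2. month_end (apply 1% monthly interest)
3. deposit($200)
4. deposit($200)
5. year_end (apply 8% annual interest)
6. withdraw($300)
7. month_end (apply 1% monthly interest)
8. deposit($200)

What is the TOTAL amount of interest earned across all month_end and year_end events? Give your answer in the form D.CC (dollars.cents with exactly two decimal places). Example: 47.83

Answer: 258.76

Derivation:
After 1 (month_end (apply 1% monthly interest)): balance=$2020.00 total_interest=$20.00
After 2 (month_end (apply 1% monthly interest)): balance=$2040.20 total_interest=$40.20
After 3 (deposit($200)): balance=$2240.20 total_interest=$40.20
After 4 (deposit($200)): balance=$2440.20 total_interest=$40.20
After 5 (year_end (apply 8% annual interest)): balance=$2635.41 total_interest=$235.41
After 6 (withdraw($300)): balance=$2335.41 total_interest=$235.41
After 7 (month_end (apply 1% monthly interest)): balance=$2358.76 total_interest=$258.76
After 8 (deposit($200)): balance=$2558.76 total_interest=$258.76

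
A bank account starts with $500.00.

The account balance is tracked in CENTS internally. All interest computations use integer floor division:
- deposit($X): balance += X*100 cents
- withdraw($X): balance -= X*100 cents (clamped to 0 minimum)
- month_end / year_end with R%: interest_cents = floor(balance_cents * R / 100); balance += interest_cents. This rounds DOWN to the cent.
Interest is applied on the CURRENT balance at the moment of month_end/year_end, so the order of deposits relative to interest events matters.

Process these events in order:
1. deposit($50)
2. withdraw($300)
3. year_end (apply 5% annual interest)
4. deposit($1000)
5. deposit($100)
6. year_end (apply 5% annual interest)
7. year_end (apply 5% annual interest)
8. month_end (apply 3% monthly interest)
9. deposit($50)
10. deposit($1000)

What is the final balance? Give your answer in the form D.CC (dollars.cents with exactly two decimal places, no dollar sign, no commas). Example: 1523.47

Answer: 2597.21

Derivation:
After 1 (deposit($50)): balance=$550.00 total_interest=$0.00
After 2 (withdraw($300)): balance=$250.00 total_interest=$0.00
After 3 (year_end (apply 5% annual interest)): balance=$262.50 total_interest=$12.50
After 4 (deposit($1000)): balance=$1262.50 total_interest=$12.50
After 5 (deposit($100)): balance=$1362.50 total_interest=$12.50
After 6 (year_end (apply 5% annual interest)): balance=$1430.62 total_interest=$80.62
After 7 (year_end (apply 5% annual interest)): balance=$1502.15 total_interest=$152.15
After 8 (month_end (apply 3% monthly interest)): balance=$1547.21 total_interest=$197.21
After 9 (deposit($50)): balance=$1597.21 total_interest=$197.21
After 10 (deposit($1000)): balance=$2597.21 total_interest=$197.21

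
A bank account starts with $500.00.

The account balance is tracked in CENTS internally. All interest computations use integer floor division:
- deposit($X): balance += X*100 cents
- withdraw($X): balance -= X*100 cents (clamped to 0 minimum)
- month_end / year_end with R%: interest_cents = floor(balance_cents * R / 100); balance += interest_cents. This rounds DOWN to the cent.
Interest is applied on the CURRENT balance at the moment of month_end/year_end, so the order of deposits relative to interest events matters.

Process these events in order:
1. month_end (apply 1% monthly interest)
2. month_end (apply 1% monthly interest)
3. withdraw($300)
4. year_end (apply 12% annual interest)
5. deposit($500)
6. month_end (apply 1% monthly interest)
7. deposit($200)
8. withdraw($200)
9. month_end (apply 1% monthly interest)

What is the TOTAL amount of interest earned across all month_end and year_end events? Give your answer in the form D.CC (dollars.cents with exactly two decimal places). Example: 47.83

After 1 (month_end (apply 1% monthly interest)): balance=$505.00 total_interest=$5.00
After 2 (month_end (apply 1% monthly interest)): balance=$510.05 total_interest=$10.05
After 3 (withdraw($300)): balance=$210.05 total_interest=$10.05
After 4 (year_end (apply 12% annual interest)): balance=$235.25 total_interest=$35.25
After 5 (deposit($500)): balance=$735.25 total_interest=$35.25
After 6 (month_end (apply 1% monthly interest)): balance=$742.60 total_interest=$42.60
After 7 (deposit($200)): balance=$942.60 total_interest=$42.60
After 8 (withdraw($200)): balance=$742.60 total_interest=$42.60
After 9 (month_end (apply 1% monthly interest)): balance=$750.02 total_interest=$50.02

Answer: 50.02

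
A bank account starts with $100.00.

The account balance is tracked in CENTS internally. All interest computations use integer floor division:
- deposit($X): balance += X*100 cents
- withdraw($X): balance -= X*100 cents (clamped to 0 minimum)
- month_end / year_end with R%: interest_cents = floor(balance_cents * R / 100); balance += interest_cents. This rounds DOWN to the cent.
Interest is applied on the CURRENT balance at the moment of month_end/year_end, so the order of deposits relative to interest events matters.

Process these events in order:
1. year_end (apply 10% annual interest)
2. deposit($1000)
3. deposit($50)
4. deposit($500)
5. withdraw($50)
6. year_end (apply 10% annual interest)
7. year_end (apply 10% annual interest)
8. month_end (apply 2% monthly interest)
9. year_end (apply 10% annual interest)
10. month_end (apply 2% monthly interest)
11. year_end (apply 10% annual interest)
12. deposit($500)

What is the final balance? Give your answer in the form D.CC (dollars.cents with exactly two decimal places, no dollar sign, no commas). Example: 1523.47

After 1 (year_end (apply 10% annual interest)): balance=$110.00 total_interest=$10.00
After 2 (deposit($1000)): balance=$1110.00 total_interest=$10.00
After 3 (deposit($50)): balance=$1160.00 total_interest=$10.00
After 4 (deposit($500)): balance=$1660.00 total_interest=$10.00
After 5 (withdraw($50)): balance=$1610.00 total_interest=$10.00
After 6 (year_end (apply 10% annual interest)): balance=$1771.00 total_interest=$171.00
After 7 (year_end (apply 10% annual interest)): balance=$1948.10 total_interest=$348.10
After 8 (month_end (apply 2% monthly interest)): balance=$1987.06 total_interest=$387.06
After 9 (year_end (apply 10% annual interest)): balance=$2185.76 total_interest=$585.76
After 10 (month_end (apply 2% monthly interest)): balance=$2229.47 total_interest=$629.47
After 11 (year_end (apply 10% annual interest)): balance=$2452.41 total_interest=$852.41
After 12 (deposit($500)): balance=$2952.41 total_interest=$852.41

Answer: 2952.41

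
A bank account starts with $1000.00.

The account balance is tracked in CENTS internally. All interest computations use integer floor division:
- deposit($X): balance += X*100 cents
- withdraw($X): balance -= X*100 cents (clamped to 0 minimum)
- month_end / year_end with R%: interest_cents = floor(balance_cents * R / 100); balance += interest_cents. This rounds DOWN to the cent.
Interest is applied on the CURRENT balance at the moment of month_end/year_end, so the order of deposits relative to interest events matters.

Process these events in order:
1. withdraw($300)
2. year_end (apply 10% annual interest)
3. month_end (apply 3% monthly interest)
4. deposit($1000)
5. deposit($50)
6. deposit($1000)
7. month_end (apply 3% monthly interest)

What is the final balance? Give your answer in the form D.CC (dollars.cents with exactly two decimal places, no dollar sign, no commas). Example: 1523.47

After 1 (withdraw($300)): balance=$700.00 total_interest=$0.00
After 2 (year_end (apply 10% annual interest)): balance=$770.00 total_interest=$70.00
After 3 (month_end (apply 3% monthly interest)): balance=$793.10 total_interest=$93.10
After 4 (deposit($1000)): balance=$1793.10 total_interest=$93.10
After 5 (deposit($50)): balance=$1843.10 total_interest=$93.10
After 6 (deposit($1000)): balance=$2843.10 total_interest=$93.10
After 7 (month_end (apply 3% monthly interest)): balance=$2928.39 total_interest=$178.39

Answer: 2928.39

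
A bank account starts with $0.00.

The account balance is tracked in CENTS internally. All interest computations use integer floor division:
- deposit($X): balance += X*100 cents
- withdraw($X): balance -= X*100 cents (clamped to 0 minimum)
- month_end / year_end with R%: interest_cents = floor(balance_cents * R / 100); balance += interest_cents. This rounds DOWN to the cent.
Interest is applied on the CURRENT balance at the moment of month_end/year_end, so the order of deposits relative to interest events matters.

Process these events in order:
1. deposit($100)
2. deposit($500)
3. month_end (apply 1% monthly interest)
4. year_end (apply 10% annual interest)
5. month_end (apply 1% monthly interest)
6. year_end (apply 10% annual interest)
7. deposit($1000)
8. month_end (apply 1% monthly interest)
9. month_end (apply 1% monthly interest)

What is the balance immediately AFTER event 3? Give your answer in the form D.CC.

Answer: 606.00

Derivation:
After 1 (deposit($100)): balance=$100.00 total_interest=$0.00
After 2 (deposit($500)): balance=$600.00 total_interest=$0.00
After 3 (month_end (apply 1% monthly interest)): balance=$606.00 total_interest=$6.00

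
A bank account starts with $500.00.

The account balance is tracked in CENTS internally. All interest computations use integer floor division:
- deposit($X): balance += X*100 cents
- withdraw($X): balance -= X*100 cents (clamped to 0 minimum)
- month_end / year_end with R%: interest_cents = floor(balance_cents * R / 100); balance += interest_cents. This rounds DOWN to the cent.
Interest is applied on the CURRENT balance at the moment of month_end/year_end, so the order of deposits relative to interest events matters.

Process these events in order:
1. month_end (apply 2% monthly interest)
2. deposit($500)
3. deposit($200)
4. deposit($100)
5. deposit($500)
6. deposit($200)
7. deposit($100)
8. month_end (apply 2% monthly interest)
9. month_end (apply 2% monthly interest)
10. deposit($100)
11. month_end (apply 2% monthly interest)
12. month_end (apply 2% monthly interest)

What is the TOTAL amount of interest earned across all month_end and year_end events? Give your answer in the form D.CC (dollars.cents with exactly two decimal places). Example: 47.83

After 1 (month_end (apply 2% monthly interest)): balance=$510.00 total_interest=$10.00
After 2 (deposit($500)): balance=$1010.00 total_interest=$10.00
After 3 (deposit($200)): balance=$1210.00 total_interest=$10.00
After 4 (deposit($100)): balance=$1310.00 total_interest=$10.00
After 5 (deposit($500)): balance=$1810.00 total_interest=$10.00
After 6 (deposit($200)): balance=$2010.00 total_interest=$10.00
After 7 (deposit($100)): balance=$2110.00 total_interest=$10.00
After 8 (month_end (apply 2% monthly interest)): balance=$2152.20 total_interest=$52.20
After 9 (month_end (apply 2% monthly interest)): balance=$2195.24 total_interest=$95.24
After 10 (deposit($100)): balance=$2295.24 total_interest=$95.24
After 11 (month_end (apply 2% monthly interest)): balance=$2341.14 total_interest=$141.14
After 12 (month_end (apply 2% monthly interest)): balance=$2387.96 total_interest=$187.96

Answer: 187.96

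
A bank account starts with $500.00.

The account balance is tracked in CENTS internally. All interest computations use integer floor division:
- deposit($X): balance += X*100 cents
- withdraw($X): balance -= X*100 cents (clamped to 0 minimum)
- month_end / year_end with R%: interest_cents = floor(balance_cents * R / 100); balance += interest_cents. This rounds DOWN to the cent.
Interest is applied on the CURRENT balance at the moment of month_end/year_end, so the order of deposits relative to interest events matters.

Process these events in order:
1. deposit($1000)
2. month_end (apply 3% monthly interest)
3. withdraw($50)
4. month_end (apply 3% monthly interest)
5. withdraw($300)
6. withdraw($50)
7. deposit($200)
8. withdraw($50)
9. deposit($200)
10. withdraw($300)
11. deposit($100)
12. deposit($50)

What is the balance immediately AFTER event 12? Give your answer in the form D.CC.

After 1 (deposit($1000)): balance=$1500.00 total_interest=$0.00
After 2 (month_end (apply 3% monthly interest)): balance=$1545.00 total_interest=$45.00
After 3 (withdraw($50)): balance=$1495.00 total_interest=$45.00
After 4 (month_end (apply 3% monthly interest)): balance=$1539.85 total_interest=$89.85
After 5 (withdraw($300)): balance=$1239.85 total_interest=$89.85
After 6 (withdraw($50)): balance=$1189.85 total_interest=$89.85
After 7 (deposit($200)): balance=$1389.85 total_interest=$89.85
After 8 (withdraw($50)): balance=$1339.85 total_interest=$89.85
After 9 (deposit($200)): balance=$1539.85 total_interest=$89.85
After 10 (withdraw($300)): balance=$1239.85 total_interest=$89.85
After 11 (deposit($100)): balance=$1339.85 total_interest=$89.85
After 12 (deposit($50)): balance=$1389.85 total_interest=$89.85

Answer: 1389.85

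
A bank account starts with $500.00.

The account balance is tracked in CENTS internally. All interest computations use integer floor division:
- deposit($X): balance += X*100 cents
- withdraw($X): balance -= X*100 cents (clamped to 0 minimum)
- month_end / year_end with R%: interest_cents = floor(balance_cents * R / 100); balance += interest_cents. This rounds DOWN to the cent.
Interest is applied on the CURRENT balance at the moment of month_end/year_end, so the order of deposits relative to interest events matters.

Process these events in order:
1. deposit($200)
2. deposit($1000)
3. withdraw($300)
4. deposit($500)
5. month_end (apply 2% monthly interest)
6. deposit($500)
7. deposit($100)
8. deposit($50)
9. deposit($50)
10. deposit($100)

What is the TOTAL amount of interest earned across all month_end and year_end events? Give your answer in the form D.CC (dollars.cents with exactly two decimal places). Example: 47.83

After 1 (deposit($200)): balance=$700.00 total_interest=$0.00
After 2 (deposit($1000)): balance=$1700.00 total_interest=$0.00
After 3 (withdraw($300)): balance=$1400.00 total_interest=$0.00
After 4 (deposit($500)): balance=$1900.00 total_interest=$0.00
After 5 (month_end (apply 2% monthly interest)): balance=$1938.00 total_interest=$38.00
After 6 (deposit($500)): balance=$2438.00 total_interest=$38.00
After 7 (deposit($100)): balance=$2538.00 total_interest=$38.00
After 8 (deposit($50)): balance=$2588.00 total_interest=$38.00
After 9 (deposit($50)): balance=$2638.00 total_interest=$38.00
After 10 (deposit($100)): balance=$2738.00 total_interest=$38.00

Answer: 38.00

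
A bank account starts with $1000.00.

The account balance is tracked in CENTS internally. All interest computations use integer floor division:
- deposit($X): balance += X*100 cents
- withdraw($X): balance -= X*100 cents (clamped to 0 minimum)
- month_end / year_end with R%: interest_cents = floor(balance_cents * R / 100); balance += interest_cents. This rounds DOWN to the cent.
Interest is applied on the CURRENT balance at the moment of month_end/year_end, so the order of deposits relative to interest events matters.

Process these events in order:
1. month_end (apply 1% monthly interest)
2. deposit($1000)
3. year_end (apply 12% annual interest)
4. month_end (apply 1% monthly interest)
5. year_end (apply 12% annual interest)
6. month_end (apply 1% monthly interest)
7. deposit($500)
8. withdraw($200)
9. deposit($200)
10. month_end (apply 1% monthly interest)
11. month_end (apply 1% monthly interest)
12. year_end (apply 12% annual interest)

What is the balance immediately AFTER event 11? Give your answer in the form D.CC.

Answer: 3133.75

Derivation:
After 1 (month_end (apply 1% monthly interest)): balance=$1010.00 total_interest=$10.00
After 2 (deposit($1000)): balance=$2010.00 total_interest=$10.00
After 3 (year_end (apply 12% annual interest)): balance=$2251.20 total_interest=$251.20
After 4 (month_end (apply 1% monthly interest)): balance=$2273.71 total_interest=$273.71
After 5 (year_end (apply 12% annual interest)): balance=$2546.55 total_interest=$546.55
After 6 (month_end (apply 1% monthly interest)): balance=$2572.01 total_interest=$572.01
After 7 (deposit($500)): balance=$3072.01 total_interest=$572.01
After 8 (withdraw($200)): balance=$2872.01 total_interest=$572.01
After 9 (deposit($200)): balance=$3072.01 total_interest=$572.01
After 10 (month_end (apply 1% monthly interest)): balance=$3102.73 total_interest=$602.73
After 11 (month_end (apply 1% monthly interest)): balance=$3133.75 total_interest=$633.75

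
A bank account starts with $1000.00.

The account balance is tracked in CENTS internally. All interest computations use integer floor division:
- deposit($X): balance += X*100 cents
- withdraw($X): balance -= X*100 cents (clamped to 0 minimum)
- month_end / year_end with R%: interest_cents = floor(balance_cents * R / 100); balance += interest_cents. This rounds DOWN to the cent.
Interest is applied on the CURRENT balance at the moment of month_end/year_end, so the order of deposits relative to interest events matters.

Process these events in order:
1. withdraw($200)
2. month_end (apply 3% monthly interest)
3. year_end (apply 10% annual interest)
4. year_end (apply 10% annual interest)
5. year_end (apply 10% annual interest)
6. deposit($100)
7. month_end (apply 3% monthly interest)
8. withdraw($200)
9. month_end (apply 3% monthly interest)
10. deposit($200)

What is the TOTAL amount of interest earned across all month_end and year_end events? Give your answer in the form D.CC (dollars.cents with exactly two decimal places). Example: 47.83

Answer: 363.61

Derivation:
After 1 (withdraw($200)): balance=$800.00 total_interest=$0.00
After 2 (month_end (apply 3% monthly interest)): balance=$824.00 total_interest=$24.00
After 3 (year_end (apply 10% annual interest)): balance=$906.40 total_interest=$106.40
After 4 (year_end (apply 10% annual interest)): balance=$997.04 total_interest=$197.04
After 5 (year_end (apply 10% annual interest)): balance=$1096.74 total_interest=$296.74
After 6 (deposit($100)): balance=$1196.74 total_interest=$296.74
After 7 (month_end (apply 3% monthly interest)): balance=$1232.64 total_interest=$332.64
After 8 (withdraw($200)): balance=$1032.64 total_interest=$332.64
After 9 (month_end (apply 3% monthly interest)): balance=$1063.61 total_interest=$363.61
After 10 (deposit($200)): balance=$1263.61 total_interest=$363.61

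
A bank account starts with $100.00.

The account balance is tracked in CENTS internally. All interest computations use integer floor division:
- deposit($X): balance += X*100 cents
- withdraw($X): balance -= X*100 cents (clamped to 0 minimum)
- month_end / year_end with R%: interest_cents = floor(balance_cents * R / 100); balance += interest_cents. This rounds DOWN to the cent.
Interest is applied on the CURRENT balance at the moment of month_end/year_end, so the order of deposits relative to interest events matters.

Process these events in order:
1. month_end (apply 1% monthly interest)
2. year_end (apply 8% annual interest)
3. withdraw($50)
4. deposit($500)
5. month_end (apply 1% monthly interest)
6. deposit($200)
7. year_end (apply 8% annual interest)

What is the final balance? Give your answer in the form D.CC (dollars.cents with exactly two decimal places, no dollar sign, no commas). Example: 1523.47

After 1 (month_end (apply 1% monthly interest)): balance=$101.00 total_interest=$1.00
After 2 (year_end (apply 8% annual interest)): balance=$109.08 total_interest=$9.08
After 3 (withdraw($50)): balance=$59.08 total_interest=$9.08
After 4 (deposit($500)): balance=$559.08 total_interest=$9.08
After 5 (month_end (apply 1% monthly interest)): balance=$564.67 total_interest=$14.67
After 6 (deposit($200)): balance=$764.67 total_interest=$14.67
After 7 (year_end (apply 8% annual interest)): balance=$825.84 total_interest=$75.84

Answer: 825.84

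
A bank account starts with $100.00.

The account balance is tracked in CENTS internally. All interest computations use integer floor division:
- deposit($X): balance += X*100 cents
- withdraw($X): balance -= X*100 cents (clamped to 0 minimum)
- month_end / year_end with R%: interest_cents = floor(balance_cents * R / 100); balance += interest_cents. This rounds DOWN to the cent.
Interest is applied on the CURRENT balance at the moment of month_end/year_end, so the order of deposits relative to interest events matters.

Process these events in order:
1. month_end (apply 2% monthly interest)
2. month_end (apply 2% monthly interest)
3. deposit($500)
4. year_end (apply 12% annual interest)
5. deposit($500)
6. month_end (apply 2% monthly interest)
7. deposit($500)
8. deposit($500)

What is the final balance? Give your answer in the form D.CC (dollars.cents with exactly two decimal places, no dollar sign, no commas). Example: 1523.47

After 1 (month_end (apply 2% monthly interest)): balance=$102.00 total_interest=$2.00
After 2 (month_end (apply 2% monthly interest)): balance=$104.04 total_interest=$4.04
After 3 (deposit($500)): balance=$604.04 total_interest=$4.04
After 4 (year_end (apply 12% annual interest)): balance=$676.52 total_interest=$76.52
After 5 (deposit($500)): balance=$1176.52 total_interest=$76.52
After 6 (month_end (apply 2% monthly interest)): balance=$1200.05 total_interest=$100.05
After 7 (deposit($500)): balance=$1700.05 total_interest=$100.05
After 8 (deposit($500)): balance=$2200.05 total_interest=$100.05

Answer: 2200.05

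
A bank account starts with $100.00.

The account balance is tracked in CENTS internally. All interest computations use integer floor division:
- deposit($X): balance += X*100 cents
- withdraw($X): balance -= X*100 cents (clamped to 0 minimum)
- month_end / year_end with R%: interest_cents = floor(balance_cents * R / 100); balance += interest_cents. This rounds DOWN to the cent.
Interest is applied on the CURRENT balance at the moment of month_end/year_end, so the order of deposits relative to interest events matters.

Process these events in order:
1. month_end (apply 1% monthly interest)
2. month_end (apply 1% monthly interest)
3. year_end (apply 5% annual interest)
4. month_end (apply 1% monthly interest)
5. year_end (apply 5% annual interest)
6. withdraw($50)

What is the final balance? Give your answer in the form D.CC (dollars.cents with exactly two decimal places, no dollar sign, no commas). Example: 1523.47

Answer: 63.58

Derivation:
After 1 (month_end (apply 1% monthly interest)): balance=$101.00 total_interest=$1.00
After 2 (month_end (apply 1% monthly interest)): balance=$102.01 total_interest=$2.01
After 3 (year_end (apply 5% annual interest)): balance=$107.11 total_interest=$7.11
After 4 (month_end (apply 1% monthly interest)): balance=$108.18 total_interest=$8.18
After 5 (year_end (apply 5% annual interest)): balance=$113.58 total_interest=$13.58
After 6 (withdraw($50)): balance=$63.58 total_interest=$13.58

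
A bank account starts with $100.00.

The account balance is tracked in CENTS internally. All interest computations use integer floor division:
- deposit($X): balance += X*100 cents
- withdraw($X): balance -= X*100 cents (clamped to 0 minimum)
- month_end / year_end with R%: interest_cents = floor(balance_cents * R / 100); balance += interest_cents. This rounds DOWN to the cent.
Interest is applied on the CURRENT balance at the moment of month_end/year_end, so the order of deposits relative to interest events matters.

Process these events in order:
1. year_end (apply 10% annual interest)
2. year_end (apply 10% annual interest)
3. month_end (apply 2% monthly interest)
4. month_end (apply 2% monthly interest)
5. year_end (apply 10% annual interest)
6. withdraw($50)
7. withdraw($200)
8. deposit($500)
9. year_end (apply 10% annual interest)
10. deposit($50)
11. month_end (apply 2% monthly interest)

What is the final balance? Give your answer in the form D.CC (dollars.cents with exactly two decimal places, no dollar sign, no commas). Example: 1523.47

After 1 (year_end (apply 10% annual interest)): balance=$110.00 total_interest=$10.00
After 2 (year_end (apply 10% annual interest)): balance=$121.00 total_interest=$21.00
After 3 (month_end (apply 2% monthly interest)): balance=$123.42 total_interest=$23.42
After 4 (month_end (apply 2% monthly interest)): balance=$125.88 total_interest=$25.88
After 5 (year_end (apply 10% annual interest)): balance=$138.46 total_interest=$38.46
After 6 (withdraw($50)): balance=$88.46 total_interest=$38.46
After 7 (withdraw($200)): balance=$0.00 total_interest=$38.46
After 8 (deposit($500)): balance=$500.00 total_interest=$38.46
After 9 (year_end (apply 10% annual interest)): balance=$550.00 total_interest=$88.46
After 10 (deposit($50)): balance=$600.00 total_interest=$88.46
After 11 (month_end (apply 2% monthly interest)): balance=$612.00 total_interest=$100.46

Answer: 612.00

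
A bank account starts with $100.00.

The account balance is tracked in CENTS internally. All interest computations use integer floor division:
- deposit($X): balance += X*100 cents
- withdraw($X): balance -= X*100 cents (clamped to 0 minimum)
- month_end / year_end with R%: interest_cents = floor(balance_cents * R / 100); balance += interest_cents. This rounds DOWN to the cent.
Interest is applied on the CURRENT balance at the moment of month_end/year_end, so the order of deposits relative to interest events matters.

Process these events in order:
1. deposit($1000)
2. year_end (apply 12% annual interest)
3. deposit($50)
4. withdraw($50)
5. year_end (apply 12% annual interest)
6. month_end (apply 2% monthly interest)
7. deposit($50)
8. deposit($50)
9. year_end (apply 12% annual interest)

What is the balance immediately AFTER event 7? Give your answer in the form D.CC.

Answer: 1457.43

Derivation:
After 1 (deposit($1000)): balance=$1100.00 total_interest=$0.00
After 2 (year_end (apply 12% annual interest)): balance=$1232.00 total_interest=$132.00
After 3 (deposit($50)): balance=$1282.00 total_interest=$132.00
After 4 (withdraw($50)): balance=$1232.00 total_interest=$132.00
After 5 (year_end (apply 12% annual interest)): balance=$1379.84 total_interest=$279.84
After 6 (month_end (apply 2% monthly interest)): balance=$1407.43 total_interest=$307.43
After 7 (deposit($50)): balance=$1457.43 total_interest=$307.43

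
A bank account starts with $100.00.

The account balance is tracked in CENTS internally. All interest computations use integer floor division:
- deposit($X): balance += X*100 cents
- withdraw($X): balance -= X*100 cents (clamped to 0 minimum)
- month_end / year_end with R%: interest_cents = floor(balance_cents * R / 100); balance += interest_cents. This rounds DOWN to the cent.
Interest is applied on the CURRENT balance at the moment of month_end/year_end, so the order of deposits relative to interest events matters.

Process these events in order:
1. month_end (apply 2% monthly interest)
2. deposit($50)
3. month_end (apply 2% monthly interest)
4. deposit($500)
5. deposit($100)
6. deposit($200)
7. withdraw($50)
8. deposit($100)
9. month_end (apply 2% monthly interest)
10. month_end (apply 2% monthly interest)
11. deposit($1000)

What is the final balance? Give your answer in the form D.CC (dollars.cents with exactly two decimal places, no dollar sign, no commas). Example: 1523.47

After 1 (month_end (apply 2% monthly interest)): balance=$102.00 total_interest=$2.00
After 2 (deposit($50)): balance=$152.00 total_interest=$2.00
After 3 (month_end (apply 2% monthly interest)): balance=$155.04 total_interest=$5.04
After 4 (deposit($500)): balance=$655.04 total_interest=$5.04
After 5 (deposit($100)): balance=$755.04 total_interest=$5.04
After 6 (deposit($200)): balance=$955.04 total_interest=$5.04
After 7 (withdraw($50)): balance=$905.04 total_interest=$5.04
After 8 (deposit($100)): balance=$1005.04 total_interest=$5.04
After 9 (month_end (apply 2% monthly interest)): balance=$1025.14 total_interest=$25.14
After 10 (month_end (apply 2% monthly interest)): balance=$1045.64 total_interest=$45.64
After 11 (deposit($1000)): balance=$2045.64 total_interest=$45.64

Answer: 2045.64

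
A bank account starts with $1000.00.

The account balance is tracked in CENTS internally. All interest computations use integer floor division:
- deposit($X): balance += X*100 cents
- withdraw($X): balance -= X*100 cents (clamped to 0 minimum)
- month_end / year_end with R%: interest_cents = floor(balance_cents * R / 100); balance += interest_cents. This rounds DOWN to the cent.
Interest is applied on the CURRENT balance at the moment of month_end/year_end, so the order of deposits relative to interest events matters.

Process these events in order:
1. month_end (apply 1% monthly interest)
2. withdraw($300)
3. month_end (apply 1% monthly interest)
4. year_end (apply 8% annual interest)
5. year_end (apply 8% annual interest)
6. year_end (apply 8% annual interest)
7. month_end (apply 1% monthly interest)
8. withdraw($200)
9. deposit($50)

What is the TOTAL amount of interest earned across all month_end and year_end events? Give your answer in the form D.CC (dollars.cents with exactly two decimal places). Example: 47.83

After 1 (month_end (apply 1% monthly interest)): balance=$1010.00 total_interest=$10.00
After 2 (withdraw($300)): balance=$710.00 total_interest=$10.00
After 3 (month_end (apply 1% monthly interest)): balance=$717.10 total_interest=$17.10
After 4 (year_end (apply 8% annual interest)): balance=$774.46 total_interest=$74.46
After 5 (year_end (apply 8% annual interest)): balance=$836.41 total_interest=$136.41
After 6 (year_end (apply 8% annual interest)): balance=$903.32 total_interest=$203.32
After 7 (month_end (apply 1% monthly interest)): balance=$912.35 total_interest=$212.35
After 8 (withdraw($200)): balance=$712.35 total_interest=$212.35
After 9 (deposit($50)): balance=$762.35 total_interest=$212.35

Answer: 212.35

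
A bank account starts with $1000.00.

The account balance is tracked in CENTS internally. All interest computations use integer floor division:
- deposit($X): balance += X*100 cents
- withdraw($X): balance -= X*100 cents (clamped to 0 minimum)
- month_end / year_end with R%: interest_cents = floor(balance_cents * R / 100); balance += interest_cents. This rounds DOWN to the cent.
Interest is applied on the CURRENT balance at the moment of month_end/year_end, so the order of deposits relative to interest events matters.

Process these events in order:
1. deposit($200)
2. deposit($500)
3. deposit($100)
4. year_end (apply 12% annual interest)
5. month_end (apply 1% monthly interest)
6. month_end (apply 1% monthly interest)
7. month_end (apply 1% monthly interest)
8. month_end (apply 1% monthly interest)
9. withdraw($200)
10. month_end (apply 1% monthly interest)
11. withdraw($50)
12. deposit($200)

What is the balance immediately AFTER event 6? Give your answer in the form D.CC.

After 1 (deposit($200)): balance=$1200.00 total_interest=$0.00
After 2 (deposit($500)): balance=$1700.00 total_interest=$0.00
After 3 (deposit($100)): balance=$1800.00 total_interest=$0.00
After 4 (year_end (apply 12% annual interest)): balance=$2016.00 total_interest=$216.00
After 5 (month_end (apply 1% monthly interest)): balance=$2036.16 total_interest=$236.16
After 6 (month_end (apply 1% monthly interest)): balance=$2056.52 total_interest=$256.52

Answer: 2056.52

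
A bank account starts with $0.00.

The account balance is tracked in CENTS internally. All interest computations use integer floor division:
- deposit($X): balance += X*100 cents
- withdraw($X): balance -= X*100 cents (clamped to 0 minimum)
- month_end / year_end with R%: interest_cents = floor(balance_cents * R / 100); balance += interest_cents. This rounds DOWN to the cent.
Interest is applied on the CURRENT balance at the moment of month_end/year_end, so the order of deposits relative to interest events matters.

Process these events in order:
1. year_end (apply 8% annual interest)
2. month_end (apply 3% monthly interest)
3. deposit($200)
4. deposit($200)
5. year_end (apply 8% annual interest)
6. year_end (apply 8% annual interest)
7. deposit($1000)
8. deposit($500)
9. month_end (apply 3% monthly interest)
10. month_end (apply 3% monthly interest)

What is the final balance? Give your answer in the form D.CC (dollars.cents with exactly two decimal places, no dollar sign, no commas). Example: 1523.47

After 1 (year_end (apply 8% annual interest)): balance=$0.00 total_interest=$0.00
After 2 (month_end (apply 3% monthly interest)): balance=$0.00 total_interest=$0.00
After 3 (deposit($200)): balance=$200.00 total_interest=$0.00
After 4 (deposit($200)): balance=$400.00 total_interest=$0.00
After 5 (year_end (apply 8% annual interest)): balance=$432.00 total_interest=$32.00
After 6 (year_end (apply 8% annual interest)): balance=$466.56 total_interest=$66.56
After 7 (deposit($1000)): balance=$1466.56 total_interest=$66.56
After 8 (deposit($500)): balance=$1966.56 total_interest=$66.56
After 9 (month_end (apply 3% monthly interest)): balance=$2025.55 total_interest=$125.55
After 10 (month_end (apply 3% monthly interest)): balance=$2086.31 total_interest=$186.31

Answer: 2086.31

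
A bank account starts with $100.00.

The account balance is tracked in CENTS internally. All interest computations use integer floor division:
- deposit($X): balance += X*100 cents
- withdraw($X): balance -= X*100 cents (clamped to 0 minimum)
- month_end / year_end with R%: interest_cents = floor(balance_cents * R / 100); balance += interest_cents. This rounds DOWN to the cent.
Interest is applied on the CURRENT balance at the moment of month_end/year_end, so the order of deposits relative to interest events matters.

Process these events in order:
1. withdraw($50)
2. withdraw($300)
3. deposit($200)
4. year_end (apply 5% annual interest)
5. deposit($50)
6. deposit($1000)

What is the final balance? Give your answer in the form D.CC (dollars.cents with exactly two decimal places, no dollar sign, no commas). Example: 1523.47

After 1 (withdraw($50)): balance=$50.00 total_interest=$0.00
After 2 (withdraw($300)): balance=$0.00 total_interest=$0.00
After 3 (deposit($200)): balance=$200.00 total_interest=$0.00
After 4 (year_end (apply 5% annual interest)): balance=$210.00 total_interest=$10.00
After 5 (deposit($50)): balance=$260.00 total_interest=$10.00
After 6 (deposit($1000)): balance=$1260.00 total_interest=$10.00

Answer: 1260.00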